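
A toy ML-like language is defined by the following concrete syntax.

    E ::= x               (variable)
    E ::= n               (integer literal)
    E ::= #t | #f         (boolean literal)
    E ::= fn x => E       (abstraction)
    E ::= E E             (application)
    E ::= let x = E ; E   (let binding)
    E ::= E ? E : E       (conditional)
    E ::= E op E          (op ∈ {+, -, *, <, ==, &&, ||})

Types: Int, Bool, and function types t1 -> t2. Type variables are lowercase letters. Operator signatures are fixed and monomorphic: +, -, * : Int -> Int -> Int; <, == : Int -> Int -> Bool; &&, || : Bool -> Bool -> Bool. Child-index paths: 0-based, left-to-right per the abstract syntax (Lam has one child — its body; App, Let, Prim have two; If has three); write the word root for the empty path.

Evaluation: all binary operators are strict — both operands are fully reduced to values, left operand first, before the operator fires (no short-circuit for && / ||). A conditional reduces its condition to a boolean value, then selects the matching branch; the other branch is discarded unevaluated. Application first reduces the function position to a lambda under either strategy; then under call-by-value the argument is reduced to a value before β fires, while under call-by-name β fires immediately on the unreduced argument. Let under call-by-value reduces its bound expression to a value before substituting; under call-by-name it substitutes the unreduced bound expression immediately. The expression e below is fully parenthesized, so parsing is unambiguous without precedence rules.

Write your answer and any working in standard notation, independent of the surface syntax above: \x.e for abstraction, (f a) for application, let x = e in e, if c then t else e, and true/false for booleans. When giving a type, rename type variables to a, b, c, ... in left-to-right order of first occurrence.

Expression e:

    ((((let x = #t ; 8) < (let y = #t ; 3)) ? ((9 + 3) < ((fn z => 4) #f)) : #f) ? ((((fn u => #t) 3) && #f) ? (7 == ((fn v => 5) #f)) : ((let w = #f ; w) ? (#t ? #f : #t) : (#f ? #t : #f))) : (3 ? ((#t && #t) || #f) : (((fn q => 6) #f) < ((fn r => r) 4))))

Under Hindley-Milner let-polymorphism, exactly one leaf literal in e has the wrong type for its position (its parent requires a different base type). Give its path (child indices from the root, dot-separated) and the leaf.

Working:
let x : Bool
  unify Int ~ Int
let y : Bool
  unify Int ~ Int
  unify Bool ~ Bool
  unify Int ~ Int
  unify Int ~ Int
  unify Int ~ Int
\z._ : a -> Int
  unify a -> Int ~ Bool -> b
  unify a ~ Bool
  unify Int ~ b
_ _ : Int
  unify Int ~ Int
  unify Bool ~ Bool
  unify Bool ~ Bool
\u._ : c -> Bool
  unify c -> Bool ~ Int -> d
  unify c ~ Int
  unify Bool ~ d
_ _ : Bool
  unify Bool ~ Bool
  unify Bool ~ Bool
  unify Bool ~ Bool
  unify Int ~ Int
\v._ : e -> Int
  unify e -> Int ~ Bool -> f
  unify e ~ Bool
  unify Int ~ f
_ _ : Int
  unify Int ~ Int
let w : Bool
w : Bool
  unify Bool ~ Bool
  unify Bool ~ Bool
  unify Bool ~ Bool
  unify Bool ~ Bool
  unify Bool ~ Bool
  unify Bool ~ Bool
  unify Bool ~ Bool
  unify Int ~ Bool
  FAIL: mismatch Int ~ Bool

Answer: 2.0 : 3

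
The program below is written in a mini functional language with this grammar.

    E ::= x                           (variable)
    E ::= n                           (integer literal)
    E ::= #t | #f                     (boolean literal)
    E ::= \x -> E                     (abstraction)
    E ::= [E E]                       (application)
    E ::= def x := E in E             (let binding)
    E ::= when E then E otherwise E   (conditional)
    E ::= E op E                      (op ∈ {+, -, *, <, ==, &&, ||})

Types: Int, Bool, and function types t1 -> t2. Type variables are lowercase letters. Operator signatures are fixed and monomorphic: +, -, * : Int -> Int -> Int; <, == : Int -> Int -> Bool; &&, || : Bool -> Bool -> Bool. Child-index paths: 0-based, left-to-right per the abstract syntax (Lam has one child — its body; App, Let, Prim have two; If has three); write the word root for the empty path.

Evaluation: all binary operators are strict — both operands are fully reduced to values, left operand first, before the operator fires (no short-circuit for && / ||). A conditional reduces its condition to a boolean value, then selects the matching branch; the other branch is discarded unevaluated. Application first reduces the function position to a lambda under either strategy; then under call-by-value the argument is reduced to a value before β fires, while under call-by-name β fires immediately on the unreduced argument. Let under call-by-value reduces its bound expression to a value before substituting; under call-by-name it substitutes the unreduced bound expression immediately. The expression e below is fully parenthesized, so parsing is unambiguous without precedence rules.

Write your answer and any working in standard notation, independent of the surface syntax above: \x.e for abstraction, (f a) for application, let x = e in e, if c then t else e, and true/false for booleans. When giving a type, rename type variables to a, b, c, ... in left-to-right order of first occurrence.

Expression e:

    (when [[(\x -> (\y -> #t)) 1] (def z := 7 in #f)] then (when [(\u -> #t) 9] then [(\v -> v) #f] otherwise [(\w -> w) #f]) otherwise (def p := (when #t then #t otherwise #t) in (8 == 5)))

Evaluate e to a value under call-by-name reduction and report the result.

Answer: false

Derivation:
step 0: (if (((\x.(\y.true)) 1) (let z = 7 in false)) then (if ((\u.true) 9) then ((\v.v) false) else ((\w.w) false)) else (let p = (if true then true else true) in (8 == 5)))
step 1: [beta@0.0] (if ((\y.true) (let z = 7 in false)) then (if ((\u.true) 9) then ((\v.v) false) else ((\w.w) false)) else (let p = (if true then true else true) in (8 == 5)))
step 2: [beta@0] (if true then (if ((\u.true) 9) then ((\v.v) false) else ((\w.w) false)) else (let p = (if true then true else true) in (8 == 5)))
step 3: [if@root] (if ((\u.true) 9) then ((\v.v) false) else ((\w.w) false))
step 4: [beta@0] (if true then ((\v.v) false) else ((\w.w) false))
step 5: [if@root] ((\v.v) false)
step 6: [beta@root] false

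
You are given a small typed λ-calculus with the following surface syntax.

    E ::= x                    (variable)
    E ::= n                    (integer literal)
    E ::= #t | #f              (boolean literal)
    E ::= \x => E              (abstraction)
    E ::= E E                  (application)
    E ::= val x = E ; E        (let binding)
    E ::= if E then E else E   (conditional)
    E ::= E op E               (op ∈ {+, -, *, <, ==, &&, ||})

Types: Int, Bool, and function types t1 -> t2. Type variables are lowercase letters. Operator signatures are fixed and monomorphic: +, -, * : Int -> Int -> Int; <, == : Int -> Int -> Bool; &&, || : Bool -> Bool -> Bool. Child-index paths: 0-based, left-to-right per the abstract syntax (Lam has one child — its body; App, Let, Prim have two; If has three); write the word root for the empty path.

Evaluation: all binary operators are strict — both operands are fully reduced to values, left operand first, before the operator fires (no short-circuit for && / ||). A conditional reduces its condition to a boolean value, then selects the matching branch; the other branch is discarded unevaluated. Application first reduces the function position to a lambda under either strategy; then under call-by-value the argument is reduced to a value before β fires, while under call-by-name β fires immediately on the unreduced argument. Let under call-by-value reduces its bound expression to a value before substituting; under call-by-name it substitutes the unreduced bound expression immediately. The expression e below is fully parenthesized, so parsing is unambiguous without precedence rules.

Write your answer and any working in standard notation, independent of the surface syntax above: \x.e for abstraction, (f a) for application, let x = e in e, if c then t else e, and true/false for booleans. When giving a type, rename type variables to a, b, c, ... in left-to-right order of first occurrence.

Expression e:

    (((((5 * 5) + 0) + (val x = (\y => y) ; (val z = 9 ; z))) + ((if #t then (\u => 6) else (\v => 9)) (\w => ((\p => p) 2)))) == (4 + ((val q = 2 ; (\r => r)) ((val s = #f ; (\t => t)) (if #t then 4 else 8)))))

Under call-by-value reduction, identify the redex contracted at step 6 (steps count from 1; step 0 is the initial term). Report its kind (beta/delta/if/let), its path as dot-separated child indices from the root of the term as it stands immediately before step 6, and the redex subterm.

Answer: if at 0.1.0 : (if true then (\u.6) else (\v.9))

Derivation:
step 0: (((((5 * 5) + 0) + (let x = (\y.y) in (let z = 9 in z))) + ((if true then (\u.6) else (\v.9)) (\w.((\p.p) 2)))) == (4 + ((let q = 2 in (\r.r)) ((let s = false in (\t.t)) (if true then 4 else 8)))))
step 1: [delta@0.0.0.0] ((((25 + 0) + (let x = (\y.y) in (let z = 9 in z))) + ((if true then (\u.6) else (\v.9)) (\w.((\p.p) 2)))) == (4 + ((let q = 2 in (\r.r)) ((let s = false in (\t.t)) (if true then 4 else 8)))))
step 2: [delta@0.0.0] (((25 + (let x = (\y.y) in (let z = 9 in z))) + ((if true then (\u.6) else (\v.9)) (\w.((\p.p) 2)))) == (4 + ((let q = 2 in (\r.r)) ((let s = false in (\t.t)) (if true then 4 else 8)))))
step 3: [let@0.0.1] (((25 + (let z = 9 in z)) + ((if true then (\u.6) else (\v.9)) (\w.((\p.p) 2)))) == (4 + ((let q = 2 in (\r.r)) ((let s = false in (\t.t)) (if true then 4 else 8)))))
step 4: [let@0.0.1] (((25 + 9) + ((if true then (\u.6) else (\v.9)) (\w.((\p.p) 2)))) == (4 + ((let q = 2 in (\r.r)) ((let s = false in (\t.t)) (if true then 4 else 8)))))
step 5: [delta@0.0] ((34 + ((if true then (\u.6) else (\v.9)) (\w.((\p.p) 2)))) == (4 + ((let q = 2 in (\r.r)) ((let s = false in (\t.t)) (if true then 4 else 8)))))
step 6: [if@0.1.0] ((34 + ((\u.6) (\w.((\p.p) 2)))) == (4 + ((let q = 2 in (\r.r)) ((let s = false in (\t.t)) (if true then 4 else 8)))))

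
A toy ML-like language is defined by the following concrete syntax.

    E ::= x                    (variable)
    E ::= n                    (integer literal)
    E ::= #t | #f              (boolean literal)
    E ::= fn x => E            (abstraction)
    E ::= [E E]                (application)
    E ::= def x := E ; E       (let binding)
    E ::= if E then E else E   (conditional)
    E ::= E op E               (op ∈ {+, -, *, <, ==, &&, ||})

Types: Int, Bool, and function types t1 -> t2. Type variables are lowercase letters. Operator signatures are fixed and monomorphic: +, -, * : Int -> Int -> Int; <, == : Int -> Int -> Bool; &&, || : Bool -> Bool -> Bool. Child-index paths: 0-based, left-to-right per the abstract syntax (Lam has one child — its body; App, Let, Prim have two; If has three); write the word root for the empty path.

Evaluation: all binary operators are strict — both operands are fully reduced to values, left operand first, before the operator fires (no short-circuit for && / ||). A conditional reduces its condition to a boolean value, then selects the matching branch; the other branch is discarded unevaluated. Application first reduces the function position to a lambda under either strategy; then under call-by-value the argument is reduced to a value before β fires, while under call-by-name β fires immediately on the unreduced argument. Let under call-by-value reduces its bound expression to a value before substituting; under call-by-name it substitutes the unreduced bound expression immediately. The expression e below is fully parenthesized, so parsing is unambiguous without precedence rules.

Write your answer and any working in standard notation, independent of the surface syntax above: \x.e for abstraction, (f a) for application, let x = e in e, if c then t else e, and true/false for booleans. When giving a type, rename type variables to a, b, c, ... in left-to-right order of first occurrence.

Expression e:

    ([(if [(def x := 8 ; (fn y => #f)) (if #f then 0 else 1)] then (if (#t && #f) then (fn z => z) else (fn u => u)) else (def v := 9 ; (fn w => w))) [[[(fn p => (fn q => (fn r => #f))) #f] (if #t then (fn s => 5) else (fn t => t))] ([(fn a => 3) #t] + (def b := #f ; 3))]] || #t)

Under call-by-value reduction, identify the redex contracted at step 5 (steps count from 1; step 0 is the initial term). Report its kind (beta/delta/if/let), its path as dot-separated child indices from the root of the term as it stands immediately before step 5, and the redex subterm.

Trace:
step 0: (((if ((let x = 8 in (\y.false)) (if false then 0 else 1)) then (if (true && false) then (\z.z) else (\u.u)) else (let v = 9 in (\w.w))) ((((\p.(\q.(\r.false))) false) (if true then (\s.5) else (\t.t))) (((\a.3) true) + (let b = false in 3)))) || true)
step 1: [let@0.0.0.0] (((if ((\y.false) (if false then 0 else 1)) then (if (true && false) then (\z.z) else (\u.u)) else (let v = 9 in (\w.w))) ((((\p.(\q.(\r.false))) false) (if true then (\s.5) else (\t.t))) (((\a.3) true) + (let b = false in 3)))) || true)
step 2: [if@0.0.0.1] (((if ((\y.false) 1) then (if (true && false) then (\z.z) else (\u.u)) else (let v = 9 in (\w.w))) ((((\p.(\q.(\r.false))) false) (if true then (\s.5) else (\t.t))) (((\a.3) true) + (let b = false in 3)))) || true)
step 3: [beta@0.0.0] (((if false then (if (true && false) then (\z.z) else (\u.u)) else (let v = 9 in (\w.w))) ((((\p.(\q.(\r.false))) false) (if true then (\s.5) else (\t.t))) (((\a.3) true) + (let b = false in 3)))) || true)
step 4: [if@0.0] (((let v = 9 in (\w.w)) ((((\p.(\q.(\r.false))) false) (if true then (\s.5) else (\t.t))) (((\a.3) true) + (let b = false in 3)))) || true)
step 5: [let@0.0] (((\w.w) ((((\p.(\q.(\r.false))) false) (if true then (\s.5) else (\t.t))) (((\a.3) true) + (let b = false in 3)))) || true)

Answer: let at 0.0 : (let v = 9 in (\w.w))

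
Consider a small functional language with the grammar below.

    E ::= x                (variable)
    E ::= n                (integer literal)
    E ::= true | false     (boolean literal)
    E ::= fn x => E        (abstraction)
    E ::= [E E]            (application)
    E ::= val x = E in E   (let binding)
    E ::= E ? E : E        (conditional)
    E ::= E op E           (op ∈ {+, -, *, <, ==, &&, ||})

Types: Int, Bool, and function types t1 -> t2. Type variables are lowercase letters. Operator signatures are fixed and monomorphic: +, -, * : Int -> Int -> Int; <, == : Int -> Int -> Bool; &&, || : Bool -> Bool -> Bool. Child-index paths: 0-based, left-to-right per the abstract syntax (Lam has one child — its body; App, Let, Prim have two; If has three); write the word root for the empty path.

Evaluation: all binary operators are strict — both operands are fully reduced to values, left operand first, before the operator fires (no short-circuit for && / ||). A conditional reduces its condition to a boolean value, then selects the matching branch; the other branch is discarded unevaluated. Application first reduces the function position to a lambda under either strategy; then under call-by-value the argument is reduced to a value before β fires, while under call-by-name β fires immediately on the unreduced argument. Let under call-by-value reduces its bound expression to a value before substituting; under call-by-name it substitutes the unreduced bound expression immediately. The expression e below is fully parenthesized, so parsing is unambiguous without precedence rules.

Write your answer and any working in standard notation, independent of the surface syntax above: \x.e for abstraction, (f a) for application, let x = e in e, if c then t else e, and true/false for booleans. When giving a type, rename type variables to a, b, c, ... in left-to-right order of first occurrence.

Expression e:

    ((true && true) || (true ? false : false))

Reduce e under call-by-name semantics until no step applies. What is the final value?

Derivation:
step 0: ((true && true) || (if true then false else false))
step 1: [delta@0] (true || (if true then false else false))
step 2: [if@1] (true || false)
step 3: [delta@root] true

Answer: true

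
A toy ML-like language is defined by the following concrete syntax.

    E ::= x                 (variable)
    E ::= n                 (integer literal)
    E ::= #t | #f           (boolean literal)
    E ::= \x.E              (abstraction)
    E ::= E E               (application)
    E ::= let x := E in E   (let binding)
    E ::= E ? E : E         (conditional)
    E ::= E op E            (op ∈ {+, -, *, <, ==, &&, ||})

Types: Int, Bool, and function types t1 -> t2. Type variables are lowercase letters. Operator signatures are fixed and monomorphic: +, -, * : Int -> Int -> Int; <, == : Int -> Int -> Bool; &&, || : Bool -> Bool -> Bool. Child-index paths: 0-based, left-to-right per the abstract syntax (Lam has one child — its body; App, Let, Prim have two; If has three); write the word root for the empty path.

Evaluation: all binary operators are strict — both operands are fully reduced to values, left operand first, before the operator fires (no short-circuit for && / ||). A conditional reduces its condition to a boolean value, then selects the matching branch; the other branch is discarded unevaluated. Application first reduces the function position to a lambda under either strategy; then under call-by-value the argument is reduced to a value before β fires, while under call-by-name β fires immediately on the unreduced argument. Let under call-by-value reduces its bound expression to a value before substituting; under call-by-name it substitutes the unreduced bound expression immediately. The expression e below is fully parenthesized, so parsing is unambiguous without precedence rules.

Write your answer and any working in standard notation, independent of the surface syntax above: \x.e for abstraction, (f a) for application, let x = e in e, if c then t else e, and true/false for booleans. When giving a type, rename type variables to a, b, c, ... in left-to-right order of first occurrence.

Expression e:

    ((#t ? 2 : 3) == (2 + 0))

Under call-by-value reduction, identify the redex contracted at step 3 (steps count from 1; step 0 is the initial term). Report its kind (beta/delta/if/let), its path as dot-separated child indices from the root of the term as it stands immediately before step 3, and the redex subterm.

Answer: delta at root : (2 == 2)

Trace:
step 0: ((if true then 2 else 3) == (2 + 0))
step 1: [if@0] (2 == (2 + 0))
step 2: [delta@1] (2 == 2)
step 3: [delta@root] true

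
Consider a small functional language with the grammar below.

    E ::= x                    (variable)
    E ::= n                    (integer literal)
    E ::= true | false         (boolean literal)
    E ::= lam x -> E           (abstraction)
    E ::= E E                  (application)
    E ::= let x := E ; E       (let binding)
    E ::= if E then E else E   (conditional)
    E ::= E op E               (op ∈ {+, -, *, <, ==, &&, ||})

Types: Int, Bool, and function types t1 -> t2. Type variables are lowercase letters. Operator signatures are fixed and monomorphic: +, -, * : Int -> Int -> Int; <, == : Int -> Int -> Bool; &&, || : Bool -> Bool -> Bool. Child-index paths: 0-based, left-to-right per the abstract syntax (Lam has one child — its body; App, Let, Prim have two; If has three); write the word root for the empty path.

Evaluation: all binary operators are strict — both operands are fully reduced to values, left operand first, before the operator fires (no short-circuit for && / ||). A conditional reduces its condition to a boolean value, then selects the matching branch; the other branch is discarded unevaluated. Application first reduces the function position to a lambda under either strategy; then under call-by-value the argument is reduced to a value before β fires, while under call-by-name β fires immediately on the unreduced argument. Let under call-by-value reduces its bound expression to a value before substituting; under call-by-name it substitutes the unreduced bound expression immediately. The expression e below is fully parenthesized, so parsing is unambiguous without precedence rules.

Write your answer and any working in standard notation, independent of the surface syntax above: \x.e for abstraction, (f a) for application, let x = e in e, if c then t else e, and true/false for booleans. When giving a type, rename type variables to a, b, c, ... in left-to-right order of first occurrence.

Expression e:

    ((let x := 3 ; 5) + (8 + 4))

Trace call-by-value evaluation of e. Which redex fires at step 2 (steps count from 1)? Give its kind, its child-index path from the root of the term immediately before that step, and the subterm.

Derivation:
step 0: ((let x = 3 in 5) + (8 + 4))
step 1: [let@0] (5 + (8 + 4))
step 2: [delta@1] (5 + 12)

Answer: delta at 1 : (8 + 4)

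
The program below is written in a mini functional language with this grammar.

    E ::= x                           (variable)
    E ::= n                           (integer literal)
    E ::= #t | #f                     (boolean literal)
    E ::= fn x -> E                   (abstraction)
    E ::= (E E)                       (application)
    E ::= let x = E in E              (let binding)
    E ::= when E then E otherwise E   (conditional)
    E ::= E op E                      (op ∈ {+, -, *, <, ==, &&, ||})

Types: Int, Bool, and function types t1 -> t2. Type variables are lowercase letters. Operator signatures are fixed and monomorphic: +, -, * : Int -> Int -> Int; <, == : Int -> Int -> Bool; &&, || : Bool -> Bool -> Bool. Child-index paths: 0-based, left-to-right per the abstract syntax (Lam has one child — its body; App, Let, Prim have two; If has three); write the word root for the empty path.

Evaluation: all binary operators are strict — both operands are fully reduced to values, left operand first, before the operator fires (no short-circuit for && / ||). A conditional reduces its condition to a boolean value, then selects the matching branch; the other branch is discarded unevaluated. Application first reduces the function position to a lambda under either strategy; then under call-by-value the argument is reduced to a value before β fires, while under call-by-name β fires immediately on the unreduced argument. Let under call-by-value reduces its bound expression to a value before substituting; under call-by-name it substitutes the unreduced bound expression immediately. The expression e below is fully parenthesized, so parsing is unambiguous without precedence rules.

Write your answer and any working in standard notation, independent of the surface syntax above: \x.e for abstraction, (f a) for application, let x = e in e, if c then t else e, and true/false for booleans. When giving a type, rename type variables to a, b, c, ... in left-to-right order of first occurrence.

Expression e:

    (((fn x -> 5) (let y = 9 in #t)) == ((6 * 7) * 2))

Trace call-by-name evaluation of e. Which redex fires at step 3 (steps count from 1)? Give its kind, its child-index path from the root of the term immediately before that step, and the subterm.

Derivation:
step 0: (((\x.5) (let y = 9 in true)) == ((6 * 7) * 2))
step 1: [beta@0] (5 == ((6 * 7) * 2))
step 2: [delta@1.0] (5 == (42 * 2))
step 3: [delta@1] (5 == 84)

Answer: delta at 1 : (42 * 2)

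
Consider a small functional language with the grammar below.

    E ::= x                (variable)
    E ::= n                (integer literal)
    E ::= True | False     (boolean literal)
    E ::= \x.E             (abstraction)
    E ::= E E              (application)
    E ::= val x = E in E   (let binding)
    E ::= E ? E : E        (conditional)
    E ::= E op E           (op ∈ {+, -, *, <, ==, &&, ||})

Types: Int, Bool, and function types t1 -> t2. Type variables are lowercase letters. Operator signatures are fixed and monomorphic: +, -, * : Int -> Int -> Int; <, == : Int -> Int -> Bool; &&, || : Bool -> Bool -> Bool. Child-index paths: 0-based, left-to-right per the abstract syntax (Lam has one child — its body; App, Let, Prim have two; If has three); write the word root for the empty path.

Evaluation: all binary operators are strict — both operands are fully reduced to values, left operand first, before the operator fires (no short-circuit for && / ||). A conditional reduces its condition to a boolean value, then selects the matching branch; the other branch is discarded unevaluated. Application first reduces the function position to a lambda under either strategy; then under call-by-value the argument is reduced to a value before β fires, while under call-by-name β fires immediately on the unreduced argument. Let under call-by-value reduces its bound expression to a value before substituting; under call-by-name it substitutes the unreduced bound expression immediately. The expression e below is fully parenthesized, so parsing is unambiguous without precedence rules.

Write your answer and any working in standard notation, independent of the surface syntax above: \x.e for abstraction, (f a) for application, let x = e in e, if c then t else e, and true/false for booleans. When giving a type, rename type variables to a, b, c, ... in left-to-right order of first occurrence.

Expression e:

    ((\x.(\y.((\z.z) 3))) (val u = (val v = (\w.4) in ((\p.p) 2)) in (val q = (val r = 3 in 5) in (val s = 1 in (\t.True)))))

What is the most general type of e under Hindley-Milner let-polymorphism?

Derivation:
z : c
\z._ : c -> c
  unify c -> c ~ Int -> d
  unify c ~ Int
  unify Int ~ d
_ _ : Int
\y._ : b -> Int
\x._ : a -> b -> Int
\w._ : e -> Int
let v : forall. e -> Int
p : f
\p._ : f -> f
  unify f -> f ~ Int -> g
  unify f ~ Int
  unify Int ~ g
_ _ : Int
let u : Int
let r : Int
let q : Int
let s : Int
\t._ : h -> Bool
  unify a -> b -> Int ~ (h -> Bool) -> i
  unify a ~ h -> Bool
  unify b -> Int ~ i
_ _ : b -> Int

Answer: a -> Int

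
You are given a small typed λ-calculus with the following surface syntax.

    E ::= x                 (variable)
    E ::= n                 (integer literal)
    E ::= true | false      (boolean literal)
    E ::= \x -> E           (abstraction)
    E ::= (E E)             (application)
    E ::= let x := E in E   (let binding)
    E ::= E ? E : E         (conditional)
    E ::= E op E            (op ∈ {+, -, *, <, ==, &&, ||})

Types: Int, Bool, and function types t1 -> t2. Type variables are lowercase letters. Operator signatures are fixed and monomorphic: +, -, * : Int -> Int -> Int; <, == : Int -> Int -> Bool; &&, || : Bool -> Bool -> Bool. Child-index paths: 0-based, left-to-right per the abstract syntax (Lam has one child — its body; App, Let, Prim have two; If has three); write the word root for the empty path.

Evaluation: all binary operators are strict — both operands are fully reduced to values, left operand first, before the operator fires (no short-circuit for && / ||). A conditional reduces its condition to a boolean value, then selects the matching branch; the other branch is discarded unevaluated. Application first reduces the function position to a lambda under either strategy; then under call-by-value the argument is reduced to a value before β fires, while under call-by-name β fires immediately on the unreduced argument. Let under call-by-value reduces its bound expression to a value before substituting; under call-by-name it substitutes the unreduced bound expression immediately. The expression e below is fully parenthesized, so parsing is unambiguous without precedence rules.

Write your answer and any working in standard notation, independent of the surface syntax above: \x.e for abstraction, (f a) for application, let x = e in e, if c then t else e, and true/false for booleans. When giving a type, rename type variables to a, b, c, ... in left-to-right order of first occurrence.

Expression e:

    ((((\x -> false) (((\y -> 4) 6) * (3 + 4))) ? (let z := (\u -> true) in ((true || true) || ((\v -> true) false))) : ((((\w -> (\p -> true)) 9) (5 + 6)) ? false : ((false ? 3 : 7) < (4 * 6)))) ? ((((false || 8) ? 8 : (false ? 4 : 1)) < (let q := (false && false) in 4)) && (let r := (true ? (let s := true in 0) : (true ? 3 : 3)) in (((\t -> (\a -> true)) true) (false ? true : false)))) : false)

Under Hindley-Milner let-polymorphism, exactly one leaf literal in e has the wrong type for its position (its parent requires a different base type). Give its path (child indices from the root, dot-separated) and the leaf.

Derivation:
\x._ : a -> Bool
\y._ : b -> Int
  unify b -> Int ~ Int -> c
  unify b ~ Int
  unify Int ~ c
_ _ : Int
  unify Int ~ Int
  unify Int ~ Int
  unify Int ~ Int
  unify Int ~ Int
  unify a -> Bool ~ Int -> d
  unify a ~ Int
  unify Bool ~ d
_ _ : Bool
  unify Bool ~ Bool
\u._ : e -> Bool
let z : forall. e -> Bool
  unify Bool ~ Bool
  unify Bool ~ Bool
  unify Bool ~ Bool
\v._ : f -> Bool
  unify f -> Bool ~ Bool -> g
  unify f ~ Bool
  unify Bool ~ g
_ _ : Bool
  unify Bool ~ Bool
\p._ : i -> Bool
\w._ : h -> i -> Bool
  unify h -> i -> Bool ~ Int -> j
  unify h ~ Int
  unify i -> Bool ~ j
_ _ : i -> Bool
  unify Int ~ Int
  unify Int ~ Int
  unify i -> Bool ~ Int -> k
  unify i ~ Int
  unify Bool ~ k
_ _ : Bool
  unify Bool ~ Bool
  unify Bool ~ Bool
  unify Int ~ Int
  unify Int ~ Int
  unify Int ~ Int
  unify Int ~ Int
  unify Int ~ Int
  unify Bool ~ Bool
  unify Bool ~ Bool
  unify Bool ~ Bool
  unify Bool ~ Bool
  unify Int ~ Bool
  FAIL: mismatch Int ~ Bool

Answer: 1.0.0.0.1 : 8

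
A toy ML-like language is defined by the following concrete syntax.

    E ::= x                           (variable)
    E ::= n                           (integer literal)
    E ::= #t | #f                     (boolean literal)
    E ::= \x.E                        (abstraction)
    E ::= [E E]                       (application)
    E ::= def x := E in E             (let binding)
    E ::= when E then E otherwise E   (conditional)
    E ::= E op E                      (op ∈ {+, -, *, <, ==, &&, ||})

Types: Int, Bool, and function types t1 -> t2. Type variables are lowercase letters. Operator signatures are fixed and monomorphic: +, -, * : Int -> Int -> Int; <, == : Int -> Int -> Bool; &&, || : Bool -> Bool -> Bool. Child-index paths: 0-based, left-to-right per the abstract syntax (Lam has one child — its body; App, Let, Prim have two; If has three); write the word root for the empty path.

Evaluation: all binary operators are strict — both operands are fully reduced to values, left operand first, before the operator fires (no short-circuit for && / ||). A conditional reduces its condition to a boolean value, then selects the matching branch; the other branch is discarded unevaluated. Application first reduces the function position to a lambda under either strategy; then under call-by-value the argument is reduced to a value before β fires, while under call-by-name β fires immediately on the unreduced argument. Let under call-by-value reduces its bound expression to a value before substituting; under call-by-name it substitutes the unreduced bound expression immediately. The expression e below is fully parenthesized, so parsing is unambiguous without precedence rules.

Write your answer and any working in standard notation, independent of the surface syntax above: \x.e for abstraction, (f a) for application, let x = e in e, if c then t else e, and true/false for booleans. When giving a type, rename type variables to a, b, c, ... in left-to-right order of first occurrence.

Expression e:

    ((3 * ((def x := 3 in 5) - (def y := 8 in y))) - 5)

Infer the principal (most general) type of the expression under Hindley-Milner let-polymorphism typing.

Answer: Int

Derivation:
  unify Int ~ Int
let x : Int
  unify Int ~ Int
let y : Int
y : Int
  unify Int ~ Int
  unify Int ~ Int
  unify Int ~ Int
  unify Int ~ Int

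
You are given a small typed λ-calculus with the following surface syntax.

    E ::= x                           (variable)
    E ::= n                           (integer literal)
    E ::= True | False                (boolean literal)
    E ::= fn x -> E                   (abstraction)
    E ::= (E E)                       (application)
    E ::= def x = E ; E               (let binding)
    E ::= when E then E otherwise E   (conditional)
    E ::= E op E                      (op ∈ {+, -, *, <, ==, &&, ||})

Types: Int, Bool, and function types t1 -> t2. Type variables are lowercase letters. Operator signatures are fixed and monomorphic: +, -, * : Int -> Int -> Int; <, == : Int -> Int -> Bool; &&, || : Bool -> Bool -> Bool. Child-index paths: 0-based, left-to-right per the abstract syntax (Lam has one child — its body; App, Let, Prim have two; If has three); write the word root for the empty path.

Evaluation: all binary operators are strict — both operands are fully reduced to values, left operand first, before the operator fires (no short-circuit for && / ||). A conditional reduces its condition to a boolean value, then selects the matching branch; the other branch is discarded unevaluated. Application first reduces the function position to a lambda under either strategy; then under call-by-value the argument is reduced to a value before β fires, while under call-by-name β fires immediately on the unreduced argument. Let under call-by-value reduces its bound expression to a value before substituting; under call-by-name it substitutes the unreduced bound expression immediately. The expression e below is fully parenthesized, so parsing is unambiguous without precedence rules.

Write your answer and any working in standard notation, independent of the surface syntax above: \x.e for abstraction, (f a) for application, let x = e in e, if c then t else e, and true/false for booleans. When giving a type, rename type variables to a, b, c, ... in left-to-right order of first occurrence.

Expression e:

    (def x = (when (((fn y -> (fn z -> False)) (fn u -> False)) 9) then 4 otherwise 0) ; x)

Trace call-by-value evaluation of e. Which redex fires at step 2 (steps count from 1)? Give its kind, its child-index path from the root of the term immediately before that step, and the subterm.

Working:
step 0: (let x = (if (((\y.(\z.false)) (\u.false)) 9) then 4 else 0) in x)
step 1: [beta@0.0.0] (let x = (if ((\z.false) 9) then 4 else 0) in x)
step 2: [beta@0.0] (let x = (if false then 4 else 0) in x)

Answer: beta at 0.0 : ((\z.false) 9)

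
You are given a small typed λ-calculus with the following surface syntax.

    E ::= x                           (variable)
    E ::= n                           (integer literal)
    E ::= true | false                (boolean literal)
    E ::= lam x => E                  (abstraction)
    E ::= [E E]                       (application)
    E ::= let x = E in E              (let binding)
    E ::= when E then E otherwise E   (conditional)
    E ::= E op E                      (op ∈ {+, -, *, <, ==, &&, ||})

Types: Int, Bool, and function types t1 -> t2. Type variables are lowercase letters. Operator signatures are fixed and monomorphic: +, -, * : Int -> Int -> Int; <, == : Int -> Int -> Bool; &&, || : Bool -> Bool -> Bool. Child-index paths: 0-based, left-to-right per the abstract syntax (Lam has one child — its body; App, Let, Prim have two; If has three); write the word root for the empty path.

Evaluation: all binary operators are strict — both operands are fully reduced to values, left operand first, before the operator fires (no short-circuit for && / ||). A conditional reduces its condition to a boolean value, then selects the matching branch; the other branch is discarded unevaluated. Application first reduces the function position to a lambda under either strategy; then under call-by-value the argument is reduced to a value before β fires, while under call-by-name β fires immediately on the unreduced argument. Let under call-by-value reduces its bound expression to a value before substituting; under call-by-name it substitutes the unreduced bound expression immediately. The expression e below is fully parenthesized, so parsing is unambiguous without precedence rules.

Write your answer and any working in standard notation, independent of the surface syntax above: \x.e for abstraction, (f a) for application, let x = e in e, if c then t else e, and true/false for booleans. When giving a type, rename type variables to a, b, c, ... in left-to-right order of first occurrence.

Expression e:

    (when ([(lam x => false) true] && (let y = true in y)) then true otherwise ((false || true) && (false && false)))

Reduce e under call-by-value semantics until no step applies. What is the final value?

Working:
step 0: (if (((\x.false) true) && (let y = true in y)) then true else ((false || true) && (false && false)))
step 1: [beta@0.0] (if (false && (let y = true in y)) then true else ((false || true) && (false && false)))
step 2: [let@0.1] (if (false && true) then true else ((false || true) && (false && false)))
step 3: [delta@0] (if false then true else ((false || true) && (false && false)))
step 4: [if@root] ((false || true) && (false && false))
step 5: [delta@0] (true && (false && false))
step 6: [delta@1] (true && false)
step 7: [delta@root] false

Answer: false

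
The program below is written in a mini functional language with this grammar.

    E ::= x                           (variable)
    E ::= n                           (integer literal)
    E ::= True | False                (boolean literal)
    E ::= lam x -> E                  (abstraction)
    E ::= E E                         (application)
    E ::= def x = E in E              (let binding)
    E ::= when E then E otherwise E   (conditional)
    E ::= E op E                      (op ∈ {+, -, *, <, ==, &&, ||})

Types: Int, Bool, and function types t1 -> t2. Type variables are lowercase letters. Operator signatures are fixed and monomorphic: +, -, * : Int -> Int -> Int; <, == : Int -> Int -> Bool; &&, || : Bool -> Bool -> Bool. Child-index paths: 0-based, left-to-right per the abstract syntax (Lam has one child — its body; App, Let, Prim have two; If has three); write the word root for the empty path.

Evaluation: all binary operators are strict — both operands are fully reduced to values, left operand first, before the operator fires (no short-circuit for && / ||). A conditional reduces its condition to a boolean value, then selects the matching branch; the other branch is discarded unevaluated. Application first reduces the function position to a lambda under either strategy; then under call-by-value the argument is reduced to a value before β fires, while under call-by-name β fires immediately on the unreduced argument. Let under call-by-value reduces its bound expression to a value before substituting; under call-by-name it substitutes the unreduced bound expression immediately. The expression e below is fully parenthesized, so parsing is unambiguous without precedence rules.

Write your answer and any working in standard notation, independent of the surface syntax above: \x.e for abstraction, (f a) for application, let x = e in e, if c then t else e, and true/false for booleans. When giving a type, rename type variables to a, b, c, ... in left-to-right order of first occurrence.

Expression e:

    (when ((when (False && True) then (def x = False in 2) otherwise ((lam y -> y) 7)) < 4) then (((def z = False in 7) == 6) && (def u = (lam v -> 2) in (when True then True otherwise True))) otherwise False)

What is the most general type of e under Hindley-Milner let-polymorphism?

Working:
  unify Bool ~ Bool
  unify Bool ~ Bool
  unify Bool ~ Bool
let x : Bool
y : a
\y._ : a -> a
  unify a -> a ~ Int -> b
  unify a ~ Int
  unify Int ~ b
_ _ : Int
  unify Int ~ Int
  unify Int ~ Int
  unify Int ~ Int
  unify Bool ~ Bool
let z : Bool
  unify Int ~ Int
  unify Int ~ Int
  unify Bool ~ Bool
\v._ : c -> Int
let u : forall. c -> Int
  unify Bool ~ Bool
  unify Bool ~ Bool
  unify Bool ~ Bool
  unify Bool ~ Bool

Answer: Bool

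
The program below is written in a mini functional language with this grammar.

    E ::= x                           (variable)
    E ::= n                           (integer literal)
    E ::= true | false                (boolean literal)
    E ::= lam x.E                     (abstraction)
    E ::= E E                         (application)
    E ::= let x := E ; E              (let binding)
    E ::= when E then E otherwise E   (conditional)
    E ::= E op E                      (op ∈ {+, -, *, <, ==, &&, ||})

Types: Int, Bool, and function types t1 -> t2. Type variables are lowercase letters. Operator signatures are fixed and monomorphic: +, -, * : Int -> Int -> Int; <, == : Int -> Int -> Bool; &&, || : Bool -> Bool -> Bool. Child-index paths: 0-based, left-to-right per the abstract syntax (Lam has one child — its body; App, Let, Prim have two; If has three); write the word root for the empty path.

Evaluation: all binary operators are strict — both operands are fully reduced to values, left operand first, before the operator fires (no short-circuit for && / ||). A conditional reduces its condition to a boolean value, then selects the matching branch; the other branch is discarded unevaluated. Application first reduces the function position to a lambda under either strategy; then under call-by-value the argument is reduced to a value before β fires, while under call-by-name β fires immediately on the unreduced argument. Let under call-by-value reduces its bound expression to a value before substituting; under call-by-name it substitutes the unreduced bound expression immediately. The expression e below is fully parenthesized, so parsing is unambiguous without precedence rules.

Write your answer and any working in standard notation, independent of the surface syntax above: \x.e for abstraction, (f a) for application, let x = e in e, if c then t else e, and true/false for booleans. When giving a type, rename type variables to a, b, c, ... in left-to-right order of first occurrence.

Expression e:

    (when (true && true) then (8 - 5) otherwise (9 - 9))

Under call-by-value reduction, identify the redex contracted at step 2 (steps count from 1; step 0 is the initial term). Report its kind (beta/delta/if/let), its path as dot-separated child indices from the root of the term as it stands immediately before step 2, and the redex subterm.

Working:
step 0: (if (true && true) then (8 - 5) else (9 - 9))
step 1: [delta@0] (if true then (8 - 5) else (9 - 9))
step 2: [if@root] (8 - 5)

Answer: if at root : (if true then (8 - 5) else (9 - 9))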